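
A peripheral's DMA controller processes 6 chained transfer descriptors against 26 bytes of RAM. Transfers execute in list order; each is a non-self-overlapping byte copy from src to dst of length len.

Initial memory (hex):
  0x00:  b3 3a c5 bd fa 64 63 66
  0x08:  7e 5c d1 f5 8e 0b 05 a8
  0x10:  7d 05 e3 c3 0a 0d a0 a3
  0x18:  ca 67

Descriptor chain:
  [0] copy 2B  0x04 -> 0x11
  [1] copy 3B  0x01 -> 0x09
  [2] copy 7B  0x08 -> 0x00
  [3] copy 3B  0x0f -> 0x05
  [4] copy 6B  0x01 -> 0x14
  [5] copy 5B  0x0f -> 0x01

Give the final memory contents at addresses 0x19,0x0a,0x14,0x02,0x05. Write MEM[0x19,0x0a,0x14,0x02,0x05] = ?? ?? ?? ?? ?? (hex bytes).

MEM[0x19,0x0a,0x14,0x02,0x05] = 7d c5 3a 7d c3

  after D0: wrote 2B at 0x11 = fa64
  after D1: wrote 3B at 0x09 = 3ac5bd
  after D2: wrote 7B at 0x00 = 7e3ac5bd8e0b05
  after D3: wrote 3B at 0x05 = a87dfa
  after D4: wrote 6B at 0x14 = 3ac5bd8ea87d
  after D5: wrote 5B at 0x01 = a87dfa64c3
query mem[0x19]=0x7d, mem[0x0a]=0xc5, mem[0x14]=0x3a, mem[0x02]=0x7d, mem[0x05]=0xc3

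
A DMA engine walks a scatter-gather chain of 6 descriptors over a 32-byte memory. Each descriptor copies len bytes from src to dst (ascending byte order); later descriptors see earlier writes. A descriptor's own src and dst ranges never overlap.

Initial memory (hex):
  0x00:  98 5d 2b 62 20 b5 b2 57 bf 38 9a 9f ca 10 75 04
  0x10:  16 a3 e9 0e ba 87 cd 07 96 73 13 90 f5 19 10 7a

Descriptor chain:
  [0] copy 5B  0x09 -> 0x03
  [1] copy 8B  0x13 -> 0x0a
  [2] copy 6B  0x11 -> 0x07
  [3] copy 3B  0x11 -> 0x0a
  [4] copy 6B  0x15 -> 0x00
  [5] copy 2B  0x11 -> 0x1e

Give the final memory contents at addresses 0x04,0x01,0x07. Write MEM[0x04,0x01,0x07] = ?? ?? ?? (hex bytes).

MEM[0x04,0x01,0x07] = 73 cd 13

D0: mem[0x03..0x07] <- [38 9a 9f ca 10]
D1: mem[0x0a..0x11] <- [0e ba 87 cd 07 96 73 13]
D2: mem[0x07..0x0c] <- [13 e9 0e ba 87 cd]
D3: mem[0x0a..0x0c] <- [13 e9 0e]
D4: mem[0x00..0x05] <- [87 cd 07 96 73 13]
D5: mem[0x1e..0x1f] <- [13 e9]
query mem[0x04]=0x73, mem[0x01]=0xcd, mem[0x07]=0x13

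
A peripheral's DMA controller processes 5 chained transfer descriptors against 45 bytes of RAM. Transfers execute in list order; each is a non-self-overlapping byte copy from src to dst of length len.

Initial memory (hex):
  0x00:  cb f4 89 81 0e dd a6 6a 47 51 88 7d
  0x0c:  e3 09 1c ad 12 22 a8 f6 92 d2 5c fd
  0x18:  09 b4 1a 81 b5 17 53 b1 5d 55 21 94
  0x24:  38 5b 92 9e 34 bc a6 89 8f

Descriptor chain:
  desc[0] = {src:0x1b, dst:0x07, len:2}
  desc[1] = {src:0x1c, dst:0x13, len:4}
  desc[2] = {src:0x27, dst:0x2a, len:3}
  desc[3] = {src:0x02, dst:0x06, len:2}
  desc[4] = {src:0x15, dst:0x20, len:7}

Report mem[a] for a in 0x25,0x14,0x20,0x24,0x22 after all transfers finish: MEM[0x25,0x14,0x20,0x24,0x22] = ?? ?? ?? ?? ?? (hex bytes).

D0: mem[0x07..0x08] <- [81 b5]
D1: mem[0x13..0x16] <- [b5 17 53 b1]
D2: mem[0x2a..0x2c] <- [9e 34 bc]
D3: mem[0x06..0x07] <- [89 81]
D4: mem[0x20..0x26] <- [53 b1 fd 09 b4 1a 81]
query mem[0x25]=0x1a, mem[0x14]=0x17, mem[0x20]=0x53, mem[0x24]=0xb4, mem[0x22]=0xfd

MEM[0x25,0x14,0x20,0x24,0x22] = 1a 17 53 b4 fd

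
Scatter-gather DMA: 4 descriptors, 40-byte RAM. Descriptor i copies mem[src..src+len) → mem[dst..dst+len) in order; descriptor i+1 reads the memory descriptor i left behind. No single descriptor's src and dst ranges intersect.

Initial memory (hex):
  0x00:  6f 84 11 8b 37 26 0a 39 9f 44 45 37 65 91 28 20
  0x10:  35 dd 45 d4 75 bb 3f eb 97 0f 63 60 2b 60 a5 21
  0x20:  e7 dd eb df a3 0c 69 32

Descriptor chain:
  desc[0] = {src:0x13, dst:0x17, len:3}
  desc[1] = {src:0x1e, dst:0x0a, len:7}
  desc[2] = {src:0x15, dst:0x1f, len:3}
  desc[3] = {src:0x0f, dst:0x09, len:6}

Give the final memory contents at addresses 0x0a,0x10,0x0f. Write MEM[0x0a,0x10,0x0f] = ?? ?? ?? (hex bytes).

MEM[0x0a,0x10,0x0f] = a3 a3 df

  after D0: wrote 3B at 0x17 = d475bb
  after D1: wrote 7B at 0x0a = a521e7ddebdfa3
  after D2: wrote 3B at 0x1f = bb3fd4
  after D3: wrote 6B at 0x09 = dfa3dd45d475
query mem[0x0a]=0xa3, mem[0x10]=0xa3, mem[0x0f]=0xdf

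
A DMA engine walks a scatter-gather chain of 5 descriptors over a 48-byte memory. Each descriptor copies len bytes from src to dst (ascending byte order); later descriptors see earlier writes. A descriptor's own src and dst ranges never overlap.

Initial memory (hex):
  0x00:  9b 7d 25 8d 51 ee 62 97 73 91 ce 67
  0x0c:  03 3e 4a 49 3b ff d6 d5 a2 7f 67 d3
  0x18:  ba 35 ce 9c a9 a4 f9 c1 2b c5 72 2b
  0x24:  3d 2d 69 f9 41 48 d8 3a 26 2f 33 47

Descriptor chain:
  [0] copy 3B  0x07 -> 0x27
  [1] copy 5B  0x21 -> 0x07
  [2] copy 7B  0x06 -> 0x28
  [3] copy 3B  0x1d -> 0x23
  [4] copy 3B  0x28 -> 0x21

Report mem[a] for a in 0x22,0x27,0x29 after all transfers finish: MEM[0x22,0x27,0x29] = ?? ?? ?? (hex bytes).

[0] 0x07->0x27 len=3 : 97 73 91
[1] 0x21->0x07 len=5 : c5 72 2b 3d 2d
[2] 0x06->0x28 len=7 : 62 c5 72 2b 3d 2d 03
[3] 0x1d->0x23 len=3 : a4 f9 c1
[4] 0x28->0x21 len=3 : 62 c5 72
query mem[0x22]=0xc5, mem[0x27]=0x97, mem[0x29]=0xc5

MEM[0x22,0x27,0x29] = c5 97 c5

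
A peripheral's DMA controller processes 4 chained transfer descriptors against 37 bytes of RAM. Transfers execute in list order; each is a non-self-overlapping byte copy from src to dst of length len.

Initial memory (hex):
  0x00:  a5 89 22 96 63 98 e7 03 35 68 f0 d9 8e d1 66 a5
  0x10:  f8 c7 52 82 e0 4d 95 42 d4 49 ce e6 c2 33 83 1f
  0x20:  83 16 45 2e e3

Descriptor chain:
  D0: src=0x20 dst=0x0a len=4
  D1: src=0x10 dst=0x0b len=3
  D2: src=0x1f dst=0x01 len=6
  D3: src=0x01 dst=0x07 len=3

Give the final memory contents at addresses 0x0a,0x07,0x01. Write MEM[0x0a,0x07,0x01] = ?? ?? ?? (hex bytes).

D0: mem[0x0a..0x0d] <- [83 16 45 2e]
D1: mem[0x0b..0x0d] <- [f8 c7 52]
D2: mem[0x01..0x06] <- [1f 83 16 45 2e e3]
D3: mem[0x07..0x09] <- [1f 83 16]
query mem[0x0a]=0x83, mem[0x07]=0x1f, mem[0x01]=0x1f

MEM[0x0a,0x07,0x01] = 83 1f 1f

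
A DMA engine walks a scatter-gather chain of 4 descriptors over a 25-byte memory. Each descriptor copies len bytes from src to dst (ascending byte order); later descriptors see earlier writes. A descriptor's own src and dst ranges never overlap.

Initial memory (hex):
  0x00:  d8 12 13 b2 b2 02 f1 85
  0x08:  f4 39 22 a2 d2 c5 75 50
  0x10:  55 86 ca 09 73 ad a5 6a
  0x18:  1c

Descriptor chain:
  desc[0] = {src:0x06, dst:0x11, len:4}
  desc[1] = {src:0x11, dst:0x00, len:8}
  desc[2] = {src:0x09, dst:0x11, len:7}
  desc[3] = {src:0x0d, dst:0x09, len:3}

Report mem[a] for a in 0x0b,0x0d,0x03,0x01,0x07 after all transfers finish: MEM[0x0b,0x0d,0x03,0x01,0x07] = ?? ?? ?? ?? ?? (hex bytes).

MEM[0x0b,0x0d,0x03,0x01,0x07] = 50 c5 39 85 1c

  after D0: wrote 4B at 0x11 = f185f439
  after D1: wrote 8B at 0x00 = f185f439ada56a1c
  after D2: wrote 7B at 0x11 = 3922a2d2c57550
  after D3: wrote 3B at 0x09 = c57550
query mem[0x0b]=0x50, mem[0x0d]=0xc5, mem[0x03]=0x39, mem[0x01]=0x85, mem[0x07]=0x1c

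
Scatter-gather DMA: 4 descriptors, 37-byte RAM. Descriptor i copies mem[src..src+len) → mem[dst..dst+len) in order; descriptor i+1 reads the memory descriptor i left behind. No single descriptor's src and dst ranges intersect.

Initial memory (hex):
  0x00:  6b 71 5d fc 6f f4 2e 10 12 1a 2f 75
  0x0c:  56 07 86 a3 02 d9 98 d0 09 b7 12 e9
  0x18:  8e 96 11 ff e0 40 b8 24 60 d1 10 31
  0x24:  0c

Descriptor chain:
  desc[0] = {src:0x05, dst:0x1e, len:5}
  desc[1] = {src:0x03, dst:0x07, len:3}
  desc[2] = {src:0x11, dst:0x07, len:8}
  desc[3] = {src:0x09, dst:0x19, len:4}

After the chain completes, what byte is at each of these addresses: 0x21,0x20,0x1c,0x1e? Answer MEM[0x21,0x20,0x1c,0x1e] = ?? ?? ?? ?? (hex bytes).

#0 dst[0x1e+5] := {0xf4,0x2e,0x10,0x12,0x1a}
#1 dst[0x07+3] := {0xfc,0x6f,0xf4}
#2 dst[0x07+8] := {0xd9,0x98,0xd0,0x09,0xb7,0x12,0xe9,0x8e}
#3 dst[0x19+4] := {0xd0,0x09,0xb7,0x12}
query mem[0x21]=0x12, mem[0x20]=0x10, mem[0x1c]=0x12, mem[0x1e]=0xf4

MEM[0x21,0x20,0x1c,0x1e] = 12 10 12 f4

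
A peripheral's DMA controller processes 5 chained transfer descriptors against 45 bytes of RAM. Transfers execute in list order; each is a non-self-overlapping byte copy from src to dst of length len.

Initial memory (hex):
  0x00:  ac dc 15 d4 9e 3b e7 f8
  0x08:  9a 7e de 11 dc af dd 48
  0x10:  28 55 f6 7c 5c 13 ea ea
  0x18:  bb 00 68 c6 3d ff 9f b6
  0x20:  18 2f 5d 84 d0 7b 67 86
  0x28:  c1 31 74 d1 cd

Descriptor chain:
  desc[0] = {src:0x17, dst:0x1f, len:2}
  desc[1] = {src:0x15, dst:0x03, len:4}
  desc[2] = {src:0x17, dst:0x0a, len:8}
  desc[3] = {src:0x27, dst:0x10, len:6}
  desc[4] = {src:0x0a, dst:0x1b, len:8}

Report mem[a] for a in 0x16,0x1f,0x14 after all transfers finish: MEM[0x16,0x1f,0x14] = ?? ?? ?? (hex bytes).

D0: mem[0x1f..0x20] <- [ea bb]
D1: mem[0x03..0x06] <- [13 ea ea bb]
D2: mem[0x0a..0x11] <- [ea bb 00 68 c6 3d ff 9f]
D3: mem[0x10..0x15] <- [86 c1 31 74 d1 cd]
D4: mem[0x1b..0x22] <- [ea bb 00 68 c6 3d 86 c1]
query mem[0x16]=0xea, mem[0x1f]=0xc6, mem[0x14]=0xd1

MEM[0x16,0x1f,0x14] = ea c6 d1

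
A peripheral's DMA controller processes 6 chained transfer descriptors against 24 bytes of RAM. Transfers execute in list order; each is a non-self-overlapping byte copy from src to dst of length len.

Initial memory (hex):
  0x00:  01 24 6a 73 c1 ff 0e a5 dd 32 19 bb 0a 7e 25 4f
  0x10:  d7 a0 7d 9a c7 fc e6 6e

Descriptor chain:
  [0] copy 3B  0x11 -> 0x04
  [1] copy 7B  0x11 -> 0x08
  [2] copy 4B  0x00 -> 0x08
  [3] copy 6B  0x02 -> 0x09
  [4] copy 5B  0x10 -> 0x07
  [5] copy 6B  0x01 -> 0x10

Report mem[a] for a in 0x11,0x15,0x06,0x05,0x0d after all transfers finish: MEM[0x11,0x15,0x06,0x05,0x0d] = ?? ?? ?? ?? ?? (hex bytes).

MEM[0x11,0x15,0x06,0x05,0x0d] = 6a 9a 9a 7d 9a

D0: mem[0x04..0x06] <- [a0 7d 9a]
D1: mem[0x08..0x0e] <- [a0 7d 9a c7 fc e6 6e]
D2: mem[0x08..0x0b] <- [01 24 6a 73]
D3: mem[0x09..0x0e] <- [6a 73 a0 7d 9a a5]
D4: mem[0x07..0x0b] <- [d7 a0 7d 9a c7]
D5: mem[0x10..0x15] <- [24 6a 73 a0 7d 9a]
query mem[0x11]=0x6a, mem[0x15]=0x9a, mem[0x06]=0x9a, mem[0x05]=0x7d, mem[0x0d]=0x9a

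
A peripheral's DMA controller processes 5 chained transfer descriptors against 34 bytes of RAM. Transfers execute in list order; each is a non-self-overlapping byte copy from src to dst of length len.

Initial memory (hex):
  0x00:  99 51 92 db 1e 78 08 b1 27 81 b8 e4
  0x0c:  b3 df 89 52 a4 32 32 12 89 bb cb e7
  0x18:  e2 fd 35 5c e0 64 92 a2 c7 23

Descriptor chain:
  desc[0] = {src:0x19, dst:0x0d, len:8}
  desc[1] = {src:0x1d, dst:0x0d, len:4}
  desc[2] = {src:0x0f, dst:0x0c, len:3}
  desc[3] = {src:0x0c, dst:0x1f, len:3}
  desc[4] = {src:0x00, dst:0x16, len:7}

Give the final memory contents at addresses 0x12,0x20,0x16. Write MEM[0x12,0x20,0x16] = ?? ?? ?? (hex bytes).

  after D0: wrote 8B at 0x0d = fd355ce06492a2c7
  after D1: wrote 4B at 0x0d = 6492a2c7
  after D2: wrote 3B at 0x0c = a2c764
  after D3: wrote 3B at 0x1f = a2c764
  after D4: wrote 7B at 0x16 = 995192db1e7808
query mem[0x12]=0x92, mem[0x20]=0xc7, mem[0x16]=0x99

MEM[0x12,0x20,0x16] = 92 c7 99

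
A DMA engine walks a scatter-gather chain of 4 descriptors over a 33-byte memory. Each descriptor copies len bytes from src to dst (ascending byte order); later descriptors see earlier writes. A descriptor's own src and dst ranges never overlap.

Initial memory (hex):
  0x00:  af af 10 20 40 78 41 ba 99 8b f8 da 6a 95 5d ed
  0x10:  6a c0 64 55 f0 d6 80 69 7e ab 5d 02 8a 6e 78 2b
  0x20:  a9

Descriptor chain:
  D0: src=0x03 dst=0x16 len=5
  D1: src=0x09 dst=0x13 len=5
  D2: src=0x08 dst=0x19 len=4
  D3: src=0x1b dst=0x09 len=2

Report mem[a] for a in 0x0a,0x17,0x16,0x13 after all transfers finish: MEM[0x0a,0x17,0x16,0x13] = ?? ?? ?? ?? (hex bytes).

D0: mem[0x16..0x1a] <- [20 40 78 41 ba]
D1: mem[0x13..0x17] <- [8b f8 da 6a 95]
D2: mem[0x19..0x1c] <- [99 8b f8 da]
D3: mem[0x09..0x0a] <- [f8 da]
query mem[0x0a]=0xda, mem[0x17]=0x95, mem[0x16]=0x6a, mem[0x13]=0x8b

MEM[0x0a,0x17,0x16,0x13] = da 95 6a 8b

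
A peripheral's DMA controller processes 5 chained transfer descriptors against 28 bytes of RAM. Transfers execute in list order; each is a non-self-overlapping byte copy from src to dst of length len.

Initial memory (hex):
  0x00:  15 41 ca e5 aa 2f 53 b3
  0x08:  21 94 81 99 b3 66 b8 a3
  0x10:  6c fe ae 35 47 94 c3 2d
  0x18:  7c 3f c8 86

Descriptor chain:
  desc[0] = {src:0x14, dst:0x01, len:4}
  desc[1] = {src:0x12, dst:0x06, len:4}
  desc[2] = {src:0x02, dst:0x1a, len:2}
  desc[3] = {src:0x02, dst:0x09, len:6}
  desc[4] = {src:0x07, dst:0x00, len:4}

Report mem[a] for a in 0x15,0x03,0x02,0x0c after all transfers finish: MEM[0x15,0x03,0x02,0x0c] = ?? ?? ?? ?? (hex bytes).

MEM[0x15,0x03,0x02,0x0c] = 94 c3 94 2f

[0] 0x14->0x01 len=4 : 47 94 c3 2d
[1] 0x12->0x06 len=4 : ae 35 47 94
[2] 0x02->0x1a len=2 : 94 c3
[3] 0x02->0x09 len=6 : 94 c3 2d 2f ae 35
[4] 0x07->0x00 len=4 : 35 47 94 c3
query mem[0x15]=0x94, mem[0x03]=0xc3, mem[0x02]=0x94, mem[0x0c]=0x2f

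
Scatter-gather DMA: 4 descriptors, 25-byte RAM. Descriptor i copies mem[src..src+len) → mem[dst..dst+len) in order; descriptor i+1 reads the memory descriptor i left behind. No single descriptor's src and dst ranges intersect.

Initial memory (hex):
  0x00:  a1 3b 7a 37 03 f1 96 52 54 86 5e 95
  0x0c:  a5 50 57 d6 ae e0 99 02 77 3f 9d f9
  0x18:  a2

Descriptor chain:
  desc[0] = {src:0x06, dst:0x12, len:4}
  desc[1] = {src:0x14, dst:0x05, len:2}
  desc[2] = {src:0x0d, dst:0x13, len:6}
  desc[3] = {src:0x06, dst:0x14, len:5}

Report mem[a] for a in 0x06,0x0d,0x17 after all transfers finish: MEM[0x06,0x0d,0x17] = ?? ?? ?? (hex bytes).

  after D0: wrote 4B at 0x12 = 96525486
  after D1: wrote 2B at 0x05 = 5486
  after D2: wrote 6B at 0x13 = 5057d6aee096
  after D3: wrote 5B at 0x14 = 865254865e
query mem[0x06]=0x86, mem[0x0d]=0x50, mem[0x17]=0x86

MEM[0x06,0x0d,0x17] = 86 50 86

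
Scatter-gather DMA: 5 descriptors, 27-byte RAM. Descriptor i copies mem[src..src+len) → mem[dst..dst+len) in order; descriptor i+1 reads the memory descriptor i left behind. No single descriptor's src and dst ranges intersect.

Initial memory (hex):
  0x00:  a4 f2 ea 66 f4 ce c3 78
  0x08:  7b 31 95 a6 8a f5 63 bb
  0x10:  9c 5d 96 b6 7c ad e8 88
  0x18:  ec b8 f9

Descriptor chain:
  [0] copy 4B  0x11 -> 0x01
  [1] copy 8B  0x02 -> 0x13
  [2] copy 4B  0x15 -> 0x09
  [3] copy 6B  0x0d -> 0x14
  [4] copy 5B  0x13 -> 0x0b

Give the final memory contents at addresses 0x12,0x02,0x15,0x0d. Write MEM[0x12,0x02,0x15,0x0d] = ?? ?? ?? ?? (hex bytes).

MEM[0x12,0x02,0x15,0x0d] = 96 96 63 63

#0 dst[0x01+4] := {0x5d,0x96,0xb6,0x7c}
#1 dst[0x13+8] := {0x96,0xb6,0x7c,0xce,0xc3,0x78,0x7b,0x31}
#2 dst[0x09+4] := {0x7c,0xce,0xc3,0x78}
#3 dst[0x14+6] := {0xf5,0x63,0xbb,0x9c,0x5d,0x96}
#4 dst[0x0b+5] := {0x96,0xf5,0x63,0xbb,0x9c}
query mem[0x12]=0x96, mem[0x02]=0x96, mem[0x15]=0x63, mem[0x0d]=0x63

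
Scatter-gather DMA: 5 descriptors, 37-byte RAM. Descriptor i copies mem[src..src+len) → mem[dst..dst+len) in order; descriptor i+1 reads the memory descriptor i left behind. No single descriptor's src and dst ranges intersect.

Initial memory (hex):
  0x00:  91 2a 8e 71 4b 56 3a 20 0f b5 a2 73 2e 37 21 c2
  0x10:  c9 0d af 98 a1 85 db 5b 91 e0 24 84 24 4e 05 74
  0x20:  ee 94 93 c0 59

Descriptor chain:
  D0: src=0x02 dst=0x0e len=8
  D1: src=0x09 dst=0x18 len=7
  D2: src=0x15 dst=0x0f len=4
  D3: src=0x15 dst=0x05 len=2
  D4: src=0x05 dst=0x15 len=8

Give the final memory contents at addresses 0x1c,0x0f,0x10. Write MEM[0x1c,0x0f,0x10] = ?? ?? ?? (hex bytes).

MEM[0x1c,0x0f,0x10] = 2e b5 db

D0: mem[0x0e..0x15] <- [8e 71 4b 56 3a 20 0f b5]
D1: mem[0x18..0x1e] <- [b5 a2 73 2e 37 8e 71]
D2: mem[0x0f..0x12] <- [b5 db 5b b5]
D3: mem[0x05..0x06] <- [b5 db]
D4: mem[0x15..0x1c] <- [b5 db 20 0f b5 a2 73 2e]
query mem[0x1c]=0x2e, mem[0x0f]=0xb5, mem[0x10]=0xdb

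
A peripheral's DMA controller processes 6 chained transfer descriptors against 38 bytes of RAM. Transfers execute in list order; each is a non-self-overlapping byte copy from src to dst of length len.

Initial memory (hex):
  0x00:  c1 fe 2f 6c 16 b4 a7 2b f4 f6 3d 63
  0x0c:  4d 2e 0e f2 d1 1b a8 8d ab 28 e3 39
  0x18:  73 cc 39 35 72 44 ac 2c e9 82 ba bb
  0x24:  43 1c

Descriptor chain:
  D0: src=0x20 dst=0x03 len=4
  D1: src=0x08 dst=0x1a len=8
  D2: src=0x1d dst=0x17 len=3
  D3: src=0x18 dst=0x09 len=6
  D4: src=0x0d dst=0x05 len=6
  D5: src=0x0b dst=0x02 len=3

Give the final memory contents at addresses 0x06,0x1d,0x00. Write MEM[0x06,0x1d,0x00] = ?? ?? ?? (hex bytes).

D0: mem[0x03..0x06] <- [e9 82 ba bb]
D1: mem[0x1a..0x21] <- [f4 f6 3d 63 4d 2e 0e f2]
D2: mem[0x17..0x19] <- [63 4d 2e]
D3: mem[0x09..0x0e] <- [4d 2e f4 f6 3d 63]
D4: mem[0x05..0x0a] <- [3d 63 f2 d1 1b a8]
D5: mem[0x02..0x04] <- [f4 f6 3d]
query mem[0x06]=0x63, mem[0x1d]=0x63, mem[0x00]=0xc1

MEM[0x06,0x1d,0x00] = 63 63 c1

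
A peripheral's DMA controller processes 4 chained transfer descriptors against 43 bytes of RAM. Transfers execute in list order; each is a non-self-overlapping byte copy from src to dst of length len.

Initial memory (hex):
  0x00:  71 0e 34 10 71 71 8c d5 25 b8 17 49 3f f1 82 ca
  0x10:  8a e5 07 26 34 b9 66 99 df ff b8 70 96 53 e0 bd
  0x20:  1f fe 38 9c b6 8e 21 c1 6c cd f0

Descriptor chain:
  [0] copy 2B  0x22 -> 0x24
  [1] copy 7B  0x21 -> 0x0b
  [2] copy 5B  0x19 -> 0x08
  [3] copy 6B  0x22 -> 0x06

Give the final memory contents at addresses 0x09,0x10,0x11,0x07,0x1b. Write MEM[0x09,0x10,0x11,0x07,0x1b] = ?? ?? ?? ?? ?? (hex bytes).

MEM[0x09,0x10,0x11,0x07,0x1b] = 9c 21 c1 9c 70

#0 dst[0x24+2] := {0x38,0x9c}
#1 dst[0x0b+7] := {0xfe,0x38,0x9c,0x38,0x9c,0x21,0xc1}
#2 dst[0x08+5] := {0xff,0xb8,0x70,0x96,0x53}
#3 dst[0x06+6] := {0x38,0x9c,0x38,0x9c,0x21,0xc1}
query mem[0x09]=0x9c, mem[0x10]=0x21, mem[0x11]=0xc1, mem[0x07]=0x9c, mem[0x1b]=0x70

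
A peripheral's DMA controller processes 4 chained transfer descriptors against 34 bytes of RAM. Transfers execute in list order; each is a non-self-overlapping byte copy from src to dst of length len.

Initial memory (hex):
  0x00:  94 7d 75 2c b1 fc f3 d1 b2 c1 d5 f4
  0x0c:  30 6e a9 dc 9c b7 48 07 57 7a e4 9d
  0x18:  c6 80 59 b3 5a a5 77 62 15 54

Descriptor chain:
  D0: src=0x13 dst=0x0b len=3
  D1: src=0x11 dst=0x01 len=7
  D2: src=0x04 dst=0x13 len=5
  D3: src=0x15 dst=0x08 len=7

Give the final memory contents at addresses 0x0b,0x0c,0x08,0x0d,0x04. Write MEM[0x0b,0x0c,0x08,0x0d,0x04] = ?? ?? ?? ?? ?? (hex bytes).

D0: mem[0x0b..0x0d] <- [07 57 7a]
D1: mem[0x01..0x07] <- [b7 48 07 57 7a e4 9d]
D2: mem[0x13..0x17] <- [57 7a e4 9d b2]
D3: mem[0x08..0x0e] <- [e4 9d b2 c6 80 59 b3]
query mem[0x0b]=0xc6, mem[0x0c]=0x80, mem[0x08]=0xe4, mem[0x0d]=0x59, mem[0x04]=0x57

MEM[0x0b,0x0c,0x08,0x0d,0x04] = c6 80 e4 59 57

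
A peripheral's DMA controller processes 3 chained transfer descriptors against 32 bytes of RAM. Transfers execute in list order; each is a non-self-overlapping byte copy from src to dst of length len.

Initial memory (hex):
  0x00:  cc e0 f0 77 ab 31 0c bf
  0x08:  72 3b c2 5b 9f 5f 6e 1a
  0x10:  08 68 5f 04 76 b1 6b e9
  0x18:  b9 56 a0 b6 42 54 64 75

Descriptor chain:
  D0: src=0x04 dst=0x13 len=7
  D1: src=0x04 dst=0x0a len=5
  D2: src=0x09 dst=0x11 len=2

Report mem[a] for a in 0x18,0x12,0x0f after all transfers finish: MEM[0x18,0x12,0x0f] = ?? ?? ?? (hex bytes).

MEM[0x18,0x12,0x0f] = 3b ab 1a

[0] 0x04->0x13 len=7 : ab 31 0c bf 72 3b c2
[1] 0x04->0x0a len=5 : ab 31 0c bf 72
[2] 0x09->0x11 len=2 : 3b ab
query mem[0x18]=0x3b, mem[0x12]=0xab, mem[0x0f]=0x1a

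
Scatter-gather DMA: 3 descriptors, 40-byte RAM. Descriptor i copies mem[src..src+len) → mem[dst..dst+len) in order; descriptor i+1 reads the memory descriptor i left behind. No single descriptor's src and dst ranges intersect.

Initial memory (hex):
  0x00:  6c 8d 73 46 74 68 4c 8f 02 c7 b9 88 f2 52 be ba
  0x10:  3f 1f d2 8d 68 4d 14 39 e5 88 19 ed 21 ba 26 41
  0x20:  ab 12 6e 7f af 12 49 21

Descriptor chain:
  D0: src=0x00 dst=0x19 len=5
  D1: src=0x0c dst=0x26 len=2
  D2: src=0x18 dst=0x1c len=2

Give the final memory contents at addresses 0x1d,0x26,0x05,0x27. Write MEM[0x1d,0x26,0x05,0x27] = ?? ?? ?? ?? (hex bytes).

MEM[0x1d,0x26,0x05,0x27] = 6c f2 68 52

#0 dst[0x19+5] := {0x6c,0x8d,0x73,0x46,0x74}
#1 dst[0x26+2] := {0xf2,0x52}
#2 dst[0x1c+2] := {0xe5,0x6c}
query mem[0x1d]=0x6c, mem[0x26]=0xf2, mem[0x05]=0x68, mem[0x27]=0x52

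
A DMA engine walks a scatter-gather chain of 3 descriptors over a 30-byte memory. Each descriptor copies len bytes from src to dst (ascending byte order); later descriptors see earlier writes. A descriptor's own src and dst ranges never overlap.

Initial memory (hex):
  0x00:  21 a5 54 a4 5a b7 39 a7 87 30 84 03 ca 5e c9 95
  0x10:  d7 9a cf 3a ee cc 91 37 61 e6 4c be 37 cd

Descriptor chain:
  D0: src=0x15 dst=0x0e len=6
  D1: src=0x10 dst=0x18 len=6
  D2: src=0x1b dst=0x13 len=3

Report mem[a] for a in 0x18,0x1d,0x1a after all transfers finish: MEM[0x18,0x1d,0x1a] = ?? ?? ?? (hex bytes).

D0: mem[0x0e..0x13] <- [cc 91 37 61 e6 4c]
D1: mem[0x18..0x1d] <- [37 61 e6 4c ee cc]
D2: mem[0x13..0x15] <- [4c ee cc]
query mem[0x18]=0x37, mem[0x1d]=0xcc, mem[0x1a]=0xe6

MEM[0x18,0x1d,0x1a] = 37 cc e6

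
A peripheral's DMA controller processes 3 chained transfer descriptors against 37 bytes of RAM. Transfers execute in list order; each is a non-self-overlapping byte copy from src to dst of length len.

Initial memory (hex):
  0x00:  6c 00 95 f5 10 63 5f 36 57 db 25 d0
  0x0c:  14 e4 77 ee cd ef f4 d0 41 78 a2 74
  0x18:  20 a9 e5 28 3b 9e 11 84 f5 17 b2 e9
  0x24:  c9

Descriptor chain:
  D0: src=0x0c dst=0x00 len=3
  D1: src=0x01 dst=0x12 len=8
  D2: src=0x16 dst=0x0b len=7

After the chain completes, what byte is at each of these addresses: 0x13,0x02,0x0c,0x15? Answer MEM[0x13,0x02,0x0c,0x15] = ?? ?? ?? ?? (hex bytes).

MEM[0x13,0x02,0x0c,0x15] = 77 77 5f 10

[0] 0x0c->0x00 len=3 : 14 e4 77
[1] 0x01->0x12 len=8 : e4 77 f5 10 63 5f 36 57
[2] 0x16->0x0b len=7 : 63 5f 36 57 e5 28 3b
query mem[0x13]=0x77, mem[0x02]=0x77, mem[0x0c]=0x5f, mem[0x15]=0x10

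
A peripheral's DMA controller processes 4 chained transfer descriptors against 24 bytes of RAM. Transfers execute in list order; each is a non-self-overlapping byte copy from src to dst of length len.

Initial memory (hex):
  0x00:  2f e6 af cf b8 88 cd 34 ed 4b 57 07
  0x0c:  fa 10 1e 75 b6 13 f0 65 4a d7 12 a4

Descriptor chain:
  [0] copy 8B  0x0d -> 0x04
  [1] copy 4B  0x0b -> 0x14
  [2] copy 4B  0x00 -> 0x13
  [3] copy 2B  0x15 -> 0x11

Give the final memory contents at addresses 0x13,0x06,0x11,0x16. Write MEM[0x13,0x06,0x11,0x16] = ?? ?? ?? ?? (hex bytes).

MEM[0x13,0x06,0x11,0x16] = 2f 75 af cf

D0: mem[0x04..0x0b] <- [10 1e 75 b6 13 f0 65 4a]
D1: mem[0x14..0x17] <- [4a fa 10 1e]
D2: mem[0x13..0x16] <- [2f e6 af cf]
D3: mem[0x11..0x12] <- [af cf]
query mem[0x13]=0x2f, mem[0x06]=0x75, mem[0x11]=0xaf, mem[0x16]=0xcf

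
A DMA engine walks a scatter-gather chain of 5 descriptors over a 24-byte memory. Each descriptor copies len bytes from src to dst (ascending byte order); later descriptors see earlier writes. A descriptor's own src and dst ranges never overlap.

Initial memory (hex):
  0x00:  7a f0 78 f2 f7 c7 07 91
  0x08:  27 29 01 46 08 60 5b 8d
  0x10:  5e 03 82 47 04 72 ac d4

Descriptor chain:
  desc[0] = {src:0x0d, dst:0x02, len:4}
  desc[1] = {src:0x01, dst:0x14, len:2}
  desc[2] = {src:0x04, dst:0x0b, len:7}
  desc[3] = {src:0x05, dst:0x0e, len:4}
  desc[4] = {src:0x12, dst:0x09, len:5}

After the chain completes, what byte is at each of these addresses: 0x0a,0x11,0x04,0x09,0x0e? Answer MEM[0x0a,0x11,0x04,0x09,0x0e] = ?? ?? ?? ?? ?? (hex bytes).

D0: mem[0x02..0x05] <- [60 5b 8d 5e]
D1: mem[0x14..0x15] <- [f0 60]
D2: mem[0x0b..0x11] <- [8d 5e 07 91 27 29 01]
D3: mem[0x0e..0x11] <- [5e 07 91 27]
D4: mem[0x09..0x0d] <- [82 47 f0 60 ac]
query mem[0x0a]=0x47, mem[0x11]=0x27, mem[0x04]=0x8d, mem[0x09]=0x82, mem[0x0e]=0x5e

MEM[0x0a,0x11,0x04,0x09,0x0e] = 47 27 8d 82 5e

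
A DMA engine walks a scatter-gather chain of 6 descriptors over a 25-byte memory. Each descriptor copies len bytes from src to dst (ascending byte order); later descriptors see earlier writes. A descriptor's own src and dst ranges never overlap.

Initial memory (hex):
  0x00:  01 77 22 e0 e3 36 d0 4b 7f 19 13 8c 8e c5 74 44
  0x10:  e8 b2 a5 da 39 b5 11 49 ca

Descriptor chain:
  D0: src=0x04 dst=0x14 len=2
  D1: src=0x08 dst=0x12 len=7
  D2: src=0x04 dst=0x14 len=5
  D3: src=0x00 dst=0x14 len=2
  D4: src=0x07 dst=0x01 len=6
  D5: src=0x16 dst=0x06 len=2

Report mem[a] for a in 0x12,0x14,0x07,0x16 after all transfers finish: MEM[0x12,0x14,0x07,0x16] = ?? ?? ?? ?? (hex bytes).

MEM[0x12,0x14,0x07,0x16] = 7f 01 4b d0

  after D0: wrote 2B at 0x14 = e336
  after D1: wrote 7B at 0x12 = 7f19138c8ec574
  after D2: wrote 5B at 0x14 = e336d04b7f
  after D3: wrote 2B at 0x14 = 0177
  after D4: wrote 6B at 0x01 = 4b7f19138c8e
  after D5: wrote 2B at 0x06 = d04b
query mem[0x12]=0x7f, mem[0x14]=0x01, mem[0x07]=0x4b, mem[0x16]=0xd0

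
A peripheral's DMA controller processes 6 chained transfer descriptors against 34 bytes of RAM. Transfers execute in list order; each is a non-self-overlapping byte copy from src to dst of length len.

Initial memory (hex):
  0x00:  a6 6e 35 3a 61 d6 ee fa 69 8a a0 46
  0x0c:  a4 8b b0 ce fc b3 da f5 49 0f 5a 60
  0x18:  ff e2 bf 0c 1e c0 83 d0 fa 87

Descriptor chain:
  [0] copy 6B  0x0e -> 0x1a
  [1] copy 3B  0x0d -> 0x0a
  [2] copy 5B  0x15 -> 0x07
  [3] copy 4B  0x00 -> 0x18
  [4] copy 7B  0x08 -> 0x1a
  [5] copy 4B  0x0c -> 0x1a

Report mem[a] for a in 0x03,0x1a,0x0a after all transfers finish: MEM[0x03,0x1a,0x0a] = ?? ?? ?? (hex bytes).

  after D0: wrote 6B at 0x1a = b0cefcb3daf5
  after D1: wrote 3B at 0x0a = 8bb0ce
  after D2: wrote 5B at 0x07 = 0f5a60ffe2
  after D3: wrote 4B at 0x18 = a66e353a
  after D4: wrote 7B at 0x1a = 5a60ffe2ce8bb0
  after D5: wrote 4B at 0x1a = ce8bb0ce
query mem[0x03]=0x3a, mem[0x1a]=0xce, mem[0x0a]=0xff

MEM[0x03,0x1a,0x0a] = 3a ce ff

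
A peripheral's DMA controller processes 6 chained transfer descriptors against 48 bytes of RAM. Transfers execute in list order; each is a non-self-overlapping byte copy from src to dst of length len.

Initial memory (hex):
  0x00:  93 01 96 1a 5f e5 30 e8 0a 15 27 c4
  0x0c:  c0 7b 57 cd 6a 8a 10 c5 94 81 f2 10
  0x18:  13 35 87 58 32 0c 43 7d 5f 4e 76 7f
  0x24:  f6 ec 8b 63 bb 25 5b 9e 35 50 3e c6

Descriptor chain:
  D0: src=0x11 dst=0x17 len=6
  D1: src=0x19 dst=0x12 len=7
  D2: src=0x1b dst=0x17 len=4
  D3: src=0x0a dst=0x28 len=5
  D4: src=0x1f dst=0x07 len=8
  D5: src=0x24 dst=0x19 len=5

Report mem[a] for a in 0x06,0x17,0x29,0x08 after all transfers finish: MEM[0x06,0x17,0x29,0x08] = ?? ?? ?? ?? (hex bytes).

D0: mem[0x17..0x1c] <- [8a 10 c5 94 81 f2]
D1: mem[0x12..0x18] <- [c5 94 81 f2 0c 43 7d]
D2: mem[0x17..0x1a] <- [81 f2 0c 43]
D3: mem[0x28..0x2c] <- [27 c4 c0 7b 57]
D4: mem[0x07..0x0e] <- [7d 5f 4e 76 7f f6 ec 8b]
D5: mem[0x19..0x1d] <- [f6 ec 8b 63 27]
query mem[0x06]=0x30, mem[0x17]=0x81, mem[0x29]=0xc4, mem[0x08]=0x5f

MEM[0x06,0x17,0x29,0x08] = 30 81 c4 5f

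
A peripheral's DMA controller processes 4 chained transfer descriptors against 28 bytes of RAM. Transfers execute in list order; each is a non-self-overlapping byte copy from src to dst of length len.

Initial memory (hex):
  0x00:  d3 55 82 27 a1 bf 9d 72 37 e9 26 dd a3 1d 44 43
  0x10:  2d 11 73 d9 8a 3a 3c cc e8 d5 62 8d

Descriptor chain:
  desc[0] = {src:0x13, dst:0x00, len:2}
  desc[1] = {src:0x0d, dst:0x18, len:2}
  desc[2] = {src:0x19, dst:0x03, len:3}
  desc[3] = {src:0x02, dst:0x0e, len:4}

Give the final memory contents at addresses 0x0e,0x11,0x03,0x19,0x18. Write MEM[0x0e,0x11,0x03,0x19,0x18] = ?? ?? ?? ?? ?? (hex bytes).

MEM[0x0e,0x11,0x03,0x19,0x18] = 82 8d 44 44 1d

[0] 0x13->0x00 len=2 : d9 8a
[1] 0x0d->0x18 len=2 : 1d 44
[2] 0x19->0x03 len=3 : 44 62 8d
[3] 0x02->0x0e len=4 : 82 44 62 8d
query mem[0x0e]=0x82, mem[0x11]=0x8d, mem[0x03]=0x44, mem[0x19]=0x44, mem[0x18]=0x1d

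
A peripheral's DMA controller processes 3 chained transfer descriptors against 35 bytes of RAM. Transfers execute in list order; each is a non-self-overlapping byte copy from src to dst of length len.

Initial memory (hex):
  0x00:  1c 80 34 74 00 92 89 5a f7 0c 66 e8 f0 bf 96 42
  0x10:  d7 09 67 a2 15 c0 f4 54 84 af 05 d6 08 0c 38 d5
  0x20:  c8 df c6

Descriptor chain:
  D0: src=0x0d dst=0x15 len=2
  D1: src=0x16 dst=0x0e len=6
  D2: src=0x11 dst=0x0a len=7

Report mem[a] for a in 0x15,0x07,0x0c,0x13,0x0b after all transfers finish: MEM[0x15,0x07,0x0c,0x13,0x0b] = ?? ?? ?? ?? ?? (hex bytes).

MEM[0x15,0x07,0x0c,0x13,0x0b] = bf 5a d6 d6 05

D0: mem[0x15..0x16] <- [bf 96]
D1: mem[0x0e..0x13] <- [96 54 84 af 05 d6]
D2: mem[0x0a..0x10] <- [af 05 d6 15 bf 96 54]
query mem[0x15]=0xbf, mem[0x07]=0x5a, mem[0x0c]=0xd6, mem[0x13]=0xd6, mem[0x0b]=0x05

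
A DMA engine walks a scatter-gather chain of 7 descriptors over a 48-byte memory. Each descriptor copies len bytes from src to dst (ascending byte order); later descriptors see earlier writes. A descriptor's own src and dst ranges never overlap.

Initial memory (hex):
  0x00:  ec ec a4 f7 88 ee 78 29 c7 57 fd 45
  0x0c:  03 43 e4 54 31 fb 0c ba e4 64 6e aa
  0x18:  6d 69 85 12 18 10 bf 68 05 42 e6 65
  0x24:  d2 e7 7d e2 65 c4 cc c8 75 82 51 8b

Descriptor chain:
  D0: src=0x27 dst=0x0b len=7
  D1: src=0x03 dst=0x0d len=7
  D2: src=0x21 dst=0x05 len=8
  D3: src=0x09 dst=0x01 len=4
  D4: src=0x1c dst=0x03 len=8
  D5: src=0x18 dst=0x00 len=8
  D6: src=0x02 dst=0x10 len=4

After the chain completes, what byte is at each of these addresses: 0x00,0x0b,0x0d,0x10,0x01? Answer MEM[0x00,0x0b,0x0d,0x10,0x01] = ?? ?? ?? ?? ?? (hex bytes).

#0 dst[0x0b+7] := {0xe2,0x65,0xc4,0xcc,0xc8,0x75,0x82}
#1 dst[0x0d+7] := {0xf7,0x88,0xee,0x78,0x29,0xc7,0x57}
#2 dst[0x05+8] := {0x42,0xe6,0x65,0xd2,0xe7,0x7d,0xe2,0x65}
#3 dst[0x01+4] := {0xe7,0x7d,0xe2,0x65}
#4 dst[0x03+8] := {0x18,0x10,0xbf,0x68,0x05,0x42,0xe6,0x65}
#5 dst[0x00+8] := {0x6d,0x69,0x85,0x12,0x18,0x10,0xbf,0x68}
#6 dst[0x10+4] := {0x85,0x12,0x18,0x10}
query mem[0x00]=0x6d, mem[0x0b]=0xe2, mem[0x0d]=0xf7, mem[0x10]=0x85, mem[0x01]=0x69

MEM[0x00,0x0b,0x0d,0x10,0x01] = 6d e2 f7 85 69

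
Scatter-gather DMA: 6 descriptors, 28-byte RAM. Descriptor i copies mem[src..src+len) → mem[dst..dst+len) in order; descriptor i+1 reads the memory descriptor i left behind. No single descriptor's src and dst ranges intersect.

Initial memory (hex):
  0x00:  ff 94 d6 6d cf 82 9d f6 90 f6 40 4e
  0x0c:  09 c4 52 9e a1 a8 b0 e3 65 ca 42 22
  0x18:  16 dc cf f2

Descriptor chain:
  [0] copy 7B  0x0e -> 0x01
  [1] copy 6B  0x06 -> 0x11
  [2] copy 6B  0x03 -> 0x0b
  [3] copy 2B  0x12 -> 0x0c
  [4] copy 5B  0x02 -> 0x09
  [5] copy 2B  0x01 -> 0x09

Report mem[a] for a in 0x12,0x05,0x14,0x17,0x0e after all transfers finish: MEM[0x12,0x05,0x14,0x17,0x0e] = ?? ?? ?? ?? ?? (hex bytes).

  after D0: wrote 7B at 0x01 = 529ea1a8b0e365
  after D1: wrote 6B at 0x11 = e36590f6404e
  after D2: wrote 6B at 0x0b = a1a8b0e36590
  after D3: wrote 2B at 0x0c = 6590
  after D4: wrote 5B at 0x09 = 9ea1a8b0e3
  after D5: wrote 2B at 0x09 = 529e
query mem[0x12]=0x65, mem[0x05]=0xb0, mem[0x14]=0xf6, mem[0x17]=0x22, mem[0x0e]=0xe3

MEM[0x12,0x05,0x14,0x17,0x0e] = 65 b0 f6 22 e3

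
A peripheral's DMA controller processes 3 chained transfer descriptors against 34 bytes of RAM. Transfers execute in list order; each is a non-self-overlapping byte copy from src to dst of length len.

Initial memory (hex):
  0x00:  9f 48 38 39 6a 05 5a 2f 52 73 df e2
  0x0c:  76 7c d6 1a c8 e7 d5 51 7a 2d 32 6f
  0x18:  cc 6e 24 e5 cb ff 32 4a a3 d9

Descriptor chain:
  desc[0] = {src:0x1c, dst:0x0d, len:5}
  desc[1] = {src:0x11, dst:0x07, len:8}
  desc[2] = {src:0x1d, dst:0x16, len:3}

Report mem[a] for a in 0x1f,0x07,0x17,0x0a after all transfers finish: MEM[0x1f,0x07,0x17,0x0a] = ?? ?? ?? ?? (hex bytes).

MEM[0x1f,0x07,0x17,0x0a] = 4a a3 32 7a

  after D0: wrote 5B at 0x0d = cbff324aa3
  after D1: wrote 8B at 0x07 = a3d5517a2d326fcc
  after D2: wrote 3B at 0x16 = ff324a
query mem[0x1f]=0x4a, mem[0x07]=0xa3, mem[0x17]=0x32, mem[0x0a]=0x7a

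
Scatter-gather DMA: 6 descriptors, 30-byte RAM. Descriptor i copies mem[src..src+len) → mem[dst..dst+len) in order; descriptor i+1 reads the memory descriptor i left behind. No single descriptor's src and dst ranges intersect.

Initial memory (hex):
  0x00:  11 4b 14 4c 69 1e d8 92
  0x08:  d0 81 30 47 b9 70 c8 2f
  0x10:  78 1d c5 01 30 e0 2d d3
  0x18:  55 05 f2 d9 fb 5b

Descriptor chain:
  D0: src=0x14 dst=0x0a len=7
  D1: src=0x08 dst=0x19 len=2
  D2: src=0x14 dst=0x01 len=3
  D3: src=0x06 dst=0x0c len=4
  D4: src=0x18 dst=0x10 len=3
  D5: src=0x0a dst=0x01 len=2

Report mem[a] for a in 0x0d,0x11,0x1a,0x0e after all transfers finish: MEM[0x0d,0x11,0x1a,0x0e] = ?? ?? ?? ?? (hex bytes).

D0: mem[0x0a..0x10] <- [30 e0 2d d3 55 05 f2]
D1: mem[0x19..0x1a] <- [d0 81]
D2: mem[0x01..0x03] <- [30 e0 2d]
D3: mem[0x0c..0x0f] <- [d8 92 d0 81]
D4: mem[0x10..0x12] <- [55 d0 81]
D5: mem[0x01..0x02] <- [30 e0]
query mem[0x0d]=0x92, mem[0x11]=0xd0, mem[0x1a]=0x81, mem[0x0e]=0xd0

MEM[0x0d,0x11,0x1a,0x0e] = 92 d0 81 d0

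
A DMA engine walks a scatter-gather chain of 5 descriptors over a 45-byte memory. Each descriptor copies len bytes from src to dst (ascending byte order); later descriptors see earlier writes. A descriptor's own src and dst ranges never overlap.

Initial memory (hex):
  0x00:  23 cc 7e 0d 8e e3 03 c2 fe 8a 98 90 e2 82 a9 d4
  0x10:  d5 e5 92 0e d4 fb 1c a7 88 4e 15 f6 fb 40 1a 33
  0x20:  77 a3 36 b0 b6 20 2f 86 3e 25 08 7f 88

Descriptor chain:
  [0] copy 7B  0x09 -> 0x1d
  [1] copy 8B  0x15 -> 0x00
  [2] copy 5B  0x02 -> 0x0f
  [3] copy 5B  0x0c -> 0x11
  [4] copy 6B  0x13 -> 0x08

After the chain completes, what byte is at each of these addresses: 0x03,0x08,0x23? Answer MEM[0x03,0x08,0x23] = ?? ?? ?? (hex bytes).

#0 dst[0x1d+7] := {0x8a,0x98,0x90,0xe2,0x82,0xa9,0xd4}
#1 dst[0x00+8] := {0xfb,0x1c,0xa7,0x88,0x4e,0x15,0xf6,0xfb}
#2 dst[0x0f+5] := {0xa7,0x88,0x4e,0x15,0xf6}
#3 dst[0x11+5] := {0xe2,0x82,0xa9,0xa7,0x88}
#4 dst[0x08+6] := {0xa9,0xa7,0x88,0x1c,0xa7,0x88}
query mem[0x03]=0x88, mem[0x08]=0xa9, mem[0x23]=0xd4

MEM[0x03,0x08,0x23] = 88 a9 d4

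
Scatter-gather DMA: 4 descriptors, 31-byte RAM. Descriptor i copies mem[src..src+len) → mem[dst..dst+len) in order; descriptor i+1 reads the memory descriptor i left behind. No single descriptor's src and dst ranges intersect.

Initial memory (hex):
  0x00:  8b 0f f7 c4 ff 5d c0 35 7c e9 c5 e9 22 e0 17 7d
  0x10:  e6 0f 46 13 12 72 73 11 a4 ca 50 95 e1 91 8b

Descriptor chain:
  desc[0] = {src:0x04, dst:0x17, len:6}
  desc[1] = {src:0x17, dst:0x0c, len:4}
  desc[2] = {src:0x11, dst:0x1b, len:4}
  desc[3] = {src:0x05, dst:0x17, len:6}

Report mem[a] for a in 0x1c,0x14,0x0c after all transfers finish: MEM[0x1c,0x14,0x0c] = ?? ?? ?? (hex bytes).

#0 dst[0x17+6] := {0xff,0x5d,0xc0,0x35,0x7c,0xe9}
#1 dst[0x0c+4] := {0xff,0x5d,0xc0,0x35}
#2 dst[0x1b+4] := {0x0f,0x46,0x13,0x12}
#3 dst[0x17+6] := {0x5d,0xc0,0x35,0x7c,0xe9,0xc5}
query mem[0x1c]=0xc5, mem[0x14]=0x12, mem[0x0c]=0xff

MEM[0x1c,0x14,0x0c] = c5 12 ff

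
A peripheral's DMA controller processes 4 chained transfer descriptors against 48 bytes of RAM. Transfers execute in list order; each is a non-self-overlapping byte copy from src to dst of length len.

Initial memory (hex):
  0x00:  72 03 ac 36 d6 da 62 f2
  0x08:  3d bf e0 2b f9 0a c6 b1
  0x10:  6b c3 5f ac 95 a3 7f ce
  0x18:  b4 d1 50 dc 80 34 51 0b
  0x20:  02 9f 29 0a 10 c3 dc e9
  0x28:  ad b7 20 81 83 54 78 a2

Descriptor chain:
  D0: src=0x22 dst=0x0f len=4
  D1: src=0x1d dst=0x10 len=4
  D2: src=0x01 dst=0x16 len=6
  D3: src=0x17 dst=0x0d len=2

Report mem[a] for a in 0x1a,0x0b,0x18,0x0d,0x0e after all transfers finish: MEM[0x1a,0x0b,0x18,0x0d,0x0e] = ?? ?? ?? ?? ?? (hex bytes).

MEM[0x1a,0x0b,0x18,0x0d,0x0e] = da 2b 36 ac 36

#0 dst[0x0f+4] := {0x29,0x0a,0x10,0xc3}
#1 dst[0x10+4] := {0x34,0x51,0x0b,0x02}
#2 dst[0x16+6] := {0x03,0xac,0x36,0xd6,0xda,0x62}
#3 dst[0x0d+2] := {0xac,0x36}
query mem[0x1a]=0xda, mem[0x0b]=0x2b, mem[0x18]=0x36, mem[0x0d]=0xac, mem[0x0e]=0x36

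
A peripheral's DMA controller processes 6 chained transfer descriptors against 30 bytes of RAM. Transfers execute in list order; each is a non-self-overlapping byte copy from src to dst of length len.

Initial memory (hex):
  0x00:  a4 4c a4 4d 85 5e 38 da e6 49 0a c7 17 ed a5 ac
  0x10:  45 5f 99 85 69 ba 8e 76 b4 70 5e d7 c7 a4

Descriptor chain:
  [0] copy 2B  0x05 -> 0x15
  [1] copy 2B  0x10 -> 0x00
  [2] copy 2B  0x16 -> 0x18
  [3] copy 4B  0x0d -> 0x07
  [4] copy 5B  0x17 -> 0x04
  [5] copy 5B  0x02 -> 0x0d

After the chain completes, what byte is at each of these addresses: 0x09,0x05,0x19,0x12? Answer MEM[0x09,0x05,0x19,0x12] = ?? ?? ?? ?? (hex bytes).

#0 dst[0x15+2] := {0x5e,0x38}
#1 dst[0x00+2] := {0x45,0x5f}
#2 dst[0x18+2] := {0x38,0x76}
#3 dst[0x07+4] := {0xed,0xa5,0xac,0x45}
#4 dst[0x04+5] := {0x76,0x38,0x76,0x5e,0xd7}
#5 dst[0x0d+5] := {0xa4,0x4d,0x76,0x38,0x76}
query mem[0x09]=0xac, mem[0x05]=0x38, mem[0x19]=0x76, mem[0x12]=0x99

MEM[0x09,0x05,0x19,0x12] = ac 38 76 99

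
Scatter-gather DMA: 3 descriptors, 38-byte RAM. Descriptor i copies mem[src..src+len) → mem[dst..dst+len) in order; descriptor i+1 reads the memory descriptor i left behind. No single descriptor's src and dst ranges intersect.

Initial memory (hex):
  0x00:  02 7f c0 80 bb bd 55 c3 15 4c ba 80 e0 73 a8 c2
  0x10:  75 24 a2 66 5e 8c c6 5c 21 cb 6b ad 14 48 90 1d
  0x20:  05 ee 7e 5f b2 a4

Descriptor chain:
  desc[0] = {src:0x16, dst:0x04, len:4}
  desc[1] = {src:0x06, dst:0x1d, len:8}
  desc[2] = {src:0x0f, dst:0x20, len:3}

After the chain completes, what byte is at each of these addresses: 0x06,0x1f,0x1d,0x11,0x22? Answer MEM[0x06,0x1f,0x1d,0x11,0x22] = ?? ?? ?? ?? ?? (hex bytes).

MEM[0x06,0x1f,0x1d,0x11,0x22] = 21 15 21 24 24

#0 dst[0x04+4] := {0xc6,0x5c,0x21,0xcb}
#1 dst[0x1d+8] := {0x21,0xcb,0x15,0x4c,0xba,0x80,0xe0,0x73}
#2 dst[0x20+3] := {0xc2,0x75,0x24}
query mem[0x06]=0x21, mem[0x1f]=0x15, mem[0x1d]=0x21, mem[0x11]=0x24, mem[0x22]=0x24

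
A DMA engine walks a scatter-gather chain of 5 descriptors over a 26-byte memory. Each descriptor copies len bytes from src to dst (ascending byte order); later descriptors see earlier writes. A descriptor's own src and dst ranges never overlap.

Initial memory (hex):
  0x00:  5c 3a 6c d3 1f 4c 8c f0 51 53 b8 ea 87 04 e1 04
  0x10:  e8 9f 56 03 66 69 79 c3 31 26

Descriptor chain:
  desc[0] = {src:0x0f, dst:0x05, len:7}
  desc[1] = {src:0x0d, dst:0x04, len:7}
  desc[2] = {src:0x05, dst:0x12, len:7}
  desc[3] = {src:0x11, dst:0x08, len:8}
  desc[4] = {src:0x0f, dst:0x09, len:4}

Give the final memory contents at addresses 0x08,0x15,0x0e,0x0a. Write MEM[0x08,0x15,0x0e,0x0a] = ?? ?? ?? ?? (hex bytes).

MEM[0x08,0x15,0x0e,0x0a] = 9f 9f 03 e8

[0] 0x0f->0x05 len=7 : 04 e8 9f 56 03 66 69
[1] 0x0d->0x04 len=7 : 04 e1 04 e8 9f 56 03
[2] 0x05->0x12 len=7 : e1 04 e8 9f 56 03 69
[3] 0x11->0x08 len=8 : 9f e1 04 e8 9f 56 03 69
[4] 0x0f->0x09 len=4 : 69 e8 9f e1
query mem[0x08]=0x9f, mem[0x15]=0x9f, mem[0x0e]=0x03, mem[0x0a]=0xe8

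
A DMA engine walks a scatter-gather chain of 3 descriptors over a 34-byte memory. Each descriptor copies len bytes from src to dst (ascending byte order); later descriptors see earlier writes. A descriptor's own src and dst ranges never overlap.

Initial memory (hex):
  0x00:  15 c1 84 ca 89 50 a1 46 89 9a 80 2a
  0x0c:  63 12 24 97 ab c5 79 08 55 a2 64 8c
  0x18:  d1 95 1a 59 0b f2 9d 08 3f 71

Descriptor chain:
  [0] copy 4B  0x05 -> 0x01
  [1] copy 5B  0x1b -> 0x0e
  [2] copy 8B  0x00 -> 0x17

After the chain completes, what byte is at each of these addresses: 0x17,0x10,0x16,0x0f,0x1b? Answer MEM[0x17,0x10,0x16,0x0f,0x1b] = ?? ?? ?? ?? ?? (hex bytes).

#0 dst[0x01+4] := {0x50,0xa1,0x46,0x89}
#1 dst[0x0e+5] := {0x59,0x0b,0xf2,0x9d,0x08}
#2 dst[0x17+8] := {0x15,0x50,0xa1,0x46,0x89,0x50,0xa1,0x46}
query mem[0x17]=0x15, mem[0x10]=0xf2, mem[0x16]=0x64, mem[0x0f]=0x0b, mem[0x1b]=0x89

MEM[0x17,0x10,0x16,0x0f,0x1b] = 15 f2 64 0b 89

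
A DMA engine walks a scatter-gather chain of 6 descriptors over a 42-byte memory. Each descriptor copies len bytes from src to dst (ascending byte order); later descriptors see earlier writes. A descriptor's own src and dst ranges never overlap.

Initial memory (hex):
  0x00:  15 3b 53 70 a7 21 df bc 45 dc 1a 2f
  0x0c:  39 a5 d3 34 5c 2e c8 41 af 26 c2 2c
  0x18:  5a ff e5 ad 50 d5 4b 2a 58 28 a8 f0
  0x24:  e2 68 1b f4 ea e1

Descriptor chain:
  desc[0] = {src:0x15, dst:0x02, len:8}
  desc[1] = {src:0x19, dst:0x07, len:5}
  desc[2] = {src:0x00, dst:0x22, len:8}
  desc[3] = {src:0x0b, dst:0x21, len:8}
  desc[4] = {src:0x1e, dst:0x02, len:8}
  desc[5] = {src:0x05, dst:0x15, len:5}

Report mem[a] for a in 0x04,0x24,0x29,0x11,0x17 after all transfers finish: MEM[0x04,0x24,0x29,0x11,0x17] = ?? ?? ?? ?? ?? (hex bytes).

#0 dst[0x02+8] := {0x26,0xc2,0x2c,0x5a,0xff,0xe5,0xad,0x50}
#1 dst[0x07+5] := {0xff,0xe5,0xad,0x50,0xd5}
#2 dst[0x22+8] := {0x15,0x3b,0x26,0xc2,0x2c,0x5a,0xff,0xff}
#3 dst[0x21+8] := {0xd5,0x39,0xa5,0xd3,0x34,0x5c,0x2e,0xc8}
#4 dst[0x02+8] := {0x4b,0x2a,0x58,0xd5,0x39,0xa5,0xd3,0x34}
#5 dst[0x15+5] := {0xd5,0x39,0xa5,0xd3,0x34}
query mem[0x04]=0x58, mem[0x24]=0xd3, mem[0x29]=0xff, mem[0x11]=0x2e, mem[0x17]=0xa5

MEM[0x04,0x24,0x29,0x11,0x17] = 58 d3 ff 2e a5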